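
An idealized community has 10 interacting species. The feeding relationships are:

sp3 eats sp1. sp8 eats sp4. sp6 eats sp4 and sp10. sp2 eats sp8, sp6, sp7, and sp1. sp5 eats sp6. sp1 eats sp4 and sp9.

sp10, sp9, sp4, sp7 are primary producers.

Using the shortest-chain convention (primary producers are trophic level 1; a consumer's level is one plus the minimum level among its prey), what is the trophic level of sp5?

Trophic level 3

sp10 is a producer → level 1.
sp6 eats sp10 → level 2.
sp5 eats sp6 → level 3.
No prey of sp5 is below level 2, so 3 is the minimum.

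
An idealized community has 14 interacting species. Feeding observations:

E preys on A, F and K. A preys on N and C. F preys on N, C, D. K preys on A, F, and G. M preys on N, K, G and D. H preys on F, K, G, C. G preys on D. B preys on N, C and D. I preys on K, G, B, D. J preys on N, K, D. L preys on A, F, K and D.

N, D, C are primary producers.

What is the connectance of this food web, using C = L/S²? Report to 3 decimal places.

The web has S = 14 species and L = 34 feeding links.
C = L / S² = 34 / 196 = 0.1735 ≈ 0.173.

C = 0.173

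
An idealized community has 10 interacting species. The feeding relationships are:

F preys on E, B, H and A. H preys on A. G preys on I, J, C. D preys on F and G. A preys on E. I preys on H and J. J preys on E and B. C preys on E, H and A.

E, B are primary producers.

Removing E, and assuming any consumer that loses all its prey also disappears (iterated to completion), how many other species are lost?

Remove E.
Round 1: A (all prey gone) → extinct.
Round 2: H (all prey gone) → extinct.
Round 3: C (all prey gone) → extinct.
No further losses. Total secondary extinctions: 3.

3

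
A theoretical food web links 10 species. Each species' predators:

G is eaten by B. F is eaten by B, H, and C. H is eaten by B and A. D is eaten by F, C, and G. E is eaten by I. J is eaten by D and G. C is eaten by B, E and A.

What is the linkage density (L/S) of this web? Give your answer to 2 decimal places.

L/S = 1.50

There are L = 15 links among S = 10 species.
L/S = 15/10 = 1.5000 ≈ 1.50.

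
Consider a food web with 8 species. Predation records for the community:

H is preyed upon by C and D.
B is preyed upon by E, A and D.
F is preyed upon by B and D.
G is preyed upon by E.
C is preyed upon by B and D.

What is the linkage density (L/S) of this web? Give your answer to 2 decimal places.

L/S = 1.25

There are L = 10 links among S = 8 species.
L/S = 10/8 = 1.2500 ≈ 1.25.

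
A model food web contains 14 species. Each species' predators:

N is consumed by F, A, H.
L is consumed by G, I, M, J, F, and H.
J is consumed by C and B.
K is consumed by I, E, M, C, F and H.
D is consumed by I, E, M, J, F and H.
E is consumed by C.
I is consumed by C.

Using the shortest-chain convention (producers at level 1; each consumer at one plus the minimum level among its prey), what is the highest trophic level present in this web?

Producers (level 1): K, D, L, N.
Following each consumer down to its lowest-level prey: D → J → B (levels 1 through 3).
All prey of B (J 2) are at level 2 or above, so B is at level 1 + 2 = 3.
Every consumer has at least one prey at level 2 or below, so none exceeds level 3.

3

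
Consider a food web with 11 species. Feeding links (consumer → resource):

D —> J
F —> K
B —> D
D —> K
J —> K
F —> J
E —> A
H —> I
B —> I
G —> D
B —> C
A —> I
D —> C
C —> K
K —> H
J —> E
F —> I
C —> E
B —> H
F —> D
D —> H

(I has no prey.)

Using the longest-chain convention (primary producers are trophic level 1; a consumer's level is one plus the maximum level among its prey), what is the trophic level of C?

Trophic level 4

I is a producer → level 1.
H eats I → level 2.
K eats H → level 3.
C eats K (level 3); other prey at levels: E 3 → level 4.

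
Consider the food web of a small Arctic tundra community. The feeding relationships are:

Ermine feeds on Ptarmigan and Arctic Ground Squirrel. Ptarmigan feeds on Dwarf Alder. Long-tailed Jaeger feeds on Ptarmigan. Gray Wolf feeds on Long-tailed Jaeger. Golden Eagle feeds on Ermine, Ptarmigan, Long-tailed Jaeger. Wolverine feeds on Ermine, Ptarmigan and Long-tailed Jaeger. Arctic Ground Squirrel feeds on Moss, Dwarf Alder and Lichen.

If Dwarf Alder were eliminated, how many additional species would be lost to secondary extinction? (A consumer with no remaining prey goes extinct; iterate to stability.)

Remove Dwarf Alder.
Round 1: Ptarmigan (all prey gone) → extinct.
Round 2: Long-tailed Jaeger (all prey gone) → extinct.
Round 3: Gray Wolf (all prey gone) → extinct.
No further losses. Total secondary extinctions: 3.

3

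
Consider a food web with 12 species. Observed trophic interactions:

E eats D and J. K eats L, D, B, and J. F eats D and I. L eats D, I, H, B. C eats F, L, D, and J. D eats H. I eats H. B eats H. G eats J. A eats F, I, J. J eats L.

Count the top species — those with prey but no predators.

Top species (has prey, but nothing eats it): G, E, A, C, K.
Count: 5.

5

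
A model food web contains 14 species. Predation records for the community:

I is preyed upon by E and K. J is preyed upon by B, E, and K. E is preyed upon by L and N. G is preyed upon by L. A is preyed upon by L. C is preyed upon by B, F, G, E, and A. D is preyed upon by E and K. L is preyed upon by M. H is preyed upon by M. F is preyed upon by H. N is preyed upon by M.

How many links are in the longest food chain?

3 links

One longest chain: I → E → N → M.
It has 4 species and 3 links.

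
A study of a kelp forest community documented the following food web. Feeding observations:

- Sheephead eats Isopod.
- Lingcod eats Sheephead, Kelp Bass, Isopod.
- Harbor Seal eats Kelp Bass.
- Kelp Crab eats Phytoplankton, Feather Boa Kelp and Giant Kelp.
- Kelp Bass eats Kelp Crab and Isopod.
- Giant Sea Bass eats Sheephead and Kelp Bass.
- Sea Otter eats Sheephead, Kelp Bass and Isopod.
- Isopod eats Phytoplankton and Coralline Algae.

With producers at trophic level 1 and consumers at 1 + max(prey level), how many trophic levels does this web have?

4

Producers (level 1): Coralline Algae, Giant Kelp, Feather Boa Kelp, Phytoplankton.
Coralline Algae → Isopod → Kelp Bass → Giant Sea Bass gives Giant Sea Bass level 4.
No species has a prey at level 4, so no species reaches level 5.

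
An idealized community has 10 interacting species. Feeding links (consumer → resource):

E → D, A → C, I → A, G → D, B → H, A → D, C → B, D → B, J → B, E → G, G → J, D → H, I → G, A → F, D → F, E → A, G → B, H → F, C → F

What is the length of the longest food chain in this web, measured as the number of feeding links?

5 links

One longest chain: F → H → B → C → A → I.
It has 6 species and 5 links.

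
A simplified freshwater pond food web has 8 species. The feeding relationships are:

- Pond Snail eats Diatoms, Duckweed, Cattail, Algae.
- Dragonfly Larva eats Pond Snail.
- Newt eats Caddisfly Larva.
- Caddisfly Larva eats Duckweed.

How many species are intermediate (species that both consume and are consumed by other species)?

Intermediate species (has both prey and predators): Pond Snail, Caddisfly Larva.
Count: 2.

2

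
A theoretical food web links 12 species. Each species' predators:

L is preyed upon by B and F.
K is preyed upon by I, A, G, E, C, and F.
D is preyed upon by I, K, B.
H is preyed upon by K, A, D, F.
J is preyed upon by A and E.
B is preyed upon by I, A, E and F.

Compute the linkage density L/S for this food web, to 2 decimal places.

L/S = 1.75

There are L = 21 links among S = 12 species.
L/S = 21/12 = 1.7500 ≈ 1.75.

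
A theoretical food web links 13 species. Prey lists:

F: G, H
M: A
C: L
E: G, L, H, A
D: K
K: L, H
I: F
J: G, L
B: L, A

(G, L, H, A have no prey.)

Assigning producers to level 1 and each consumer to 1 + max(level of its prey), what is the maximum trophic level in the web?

3

Producers (level 1): G, L, H, A.
L → K → D gives D level 3.
No species has a prey at level 3, so no species reaches level 4.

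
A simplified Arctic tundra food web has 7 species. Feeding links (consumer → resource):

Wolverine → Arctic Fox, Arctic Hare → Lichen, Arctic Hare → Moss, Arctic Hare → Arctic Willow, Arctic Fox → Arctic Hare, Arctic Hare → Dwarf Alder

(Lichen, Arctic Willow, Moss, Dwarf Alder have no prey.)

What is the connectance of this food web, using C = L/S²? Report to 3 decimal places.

The web has S = 7 species and L = 6 feeding links.
C = L / S² = 6 / 49 = 0.1224 ≈ 0.122.

C = 0.122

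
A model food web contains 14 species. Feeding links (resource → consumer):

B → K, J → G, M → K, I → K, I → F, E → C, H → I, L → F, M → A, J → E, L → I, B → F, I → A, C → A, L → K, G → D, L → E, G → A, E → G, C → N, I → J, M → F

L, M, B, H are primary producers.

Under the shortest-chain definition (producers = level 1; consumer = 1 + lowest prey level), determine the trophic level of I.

L is a producer → level 1.
I eats L → level 2.

Trophic level 2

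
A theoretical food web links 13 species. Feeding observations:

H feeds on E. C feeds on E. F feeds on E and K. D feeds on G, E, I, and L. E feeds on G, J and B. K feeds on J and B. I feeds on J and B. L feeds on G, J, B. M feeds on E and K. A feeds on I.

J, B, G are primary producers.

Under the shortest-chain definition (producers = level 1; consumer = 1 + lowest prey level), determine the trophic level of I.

Trophic level 2

J is a producer → level 1.
I eats J → level 2.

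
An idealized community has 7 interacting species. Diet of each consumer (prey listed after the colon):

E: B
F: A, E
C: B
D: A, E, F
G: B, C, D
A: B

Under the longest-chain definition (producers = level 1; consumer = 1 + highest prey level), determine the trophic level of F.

B is a producer → level 1.
A eats B → level 2.
F eats A (level 2); other prey at levels: E 2 → level 3.

Trophic level 3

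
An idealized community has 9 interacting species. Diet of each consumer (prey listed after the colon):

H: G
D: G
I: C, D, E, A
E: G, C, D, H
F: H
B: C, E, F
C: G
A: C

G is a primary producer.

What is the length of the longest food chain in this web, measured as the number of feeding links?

One longest chain: G → C → E → B.
It has 4 species and 3 links.

3 links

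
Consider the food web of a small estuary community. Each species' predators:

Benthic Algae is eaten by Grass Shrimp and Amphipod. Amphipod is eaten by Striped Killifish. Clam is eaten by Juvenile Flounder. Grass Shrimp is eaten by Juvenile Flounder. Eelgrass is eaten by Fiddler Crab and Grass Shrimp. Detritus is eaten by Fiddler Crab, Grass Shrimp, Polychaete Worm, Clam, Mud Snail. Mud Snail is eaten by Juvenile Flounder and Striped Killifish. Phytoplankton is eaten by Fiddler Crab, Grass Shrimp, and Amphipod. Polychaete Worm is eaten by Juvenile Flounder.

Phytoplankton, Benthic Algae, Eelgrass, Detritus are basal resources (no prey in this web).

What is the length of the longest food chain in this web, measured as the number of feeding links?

One longest chain: Phytoplankton → Amphipod → Striped Killifish.
It has 3 species and 2 links.

2 links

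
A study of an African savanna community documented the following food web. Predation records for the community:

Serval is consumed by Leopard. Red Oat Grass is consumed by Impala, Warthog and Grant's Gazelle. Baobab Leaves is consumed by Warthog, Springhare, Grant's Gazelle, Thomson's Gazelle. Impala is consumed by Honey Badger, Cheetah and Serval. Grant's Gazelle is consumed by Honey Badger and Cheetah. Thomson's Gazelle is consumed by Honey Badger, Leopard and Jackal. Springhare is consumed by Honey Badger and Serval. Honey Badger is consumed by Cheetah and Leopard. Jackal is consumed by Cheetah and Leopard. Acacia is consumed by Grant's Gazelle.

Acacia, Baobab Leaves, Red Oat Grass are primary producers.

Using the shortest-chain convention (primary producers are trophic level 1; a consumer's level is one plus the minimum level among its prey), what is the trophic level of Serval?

Baobab Leaves is a producer → level 1.
Springhare eats Baobab Leaves → level 2.
Serval eats Springhare → level 3.
No prey of Serval is below level 2, so 3 is the minimum.

Trophic level 3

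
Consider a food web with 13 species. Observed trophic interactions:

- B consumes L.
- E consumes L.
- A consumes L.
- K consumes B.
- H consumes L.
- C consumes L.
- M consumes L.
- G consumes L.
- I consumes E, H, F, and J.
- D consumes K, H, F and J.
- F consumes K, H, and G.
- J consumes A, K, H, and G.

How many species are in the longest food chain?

One longest chain: L → B → K → J → D.
It has 5 species and 4 links.

5 species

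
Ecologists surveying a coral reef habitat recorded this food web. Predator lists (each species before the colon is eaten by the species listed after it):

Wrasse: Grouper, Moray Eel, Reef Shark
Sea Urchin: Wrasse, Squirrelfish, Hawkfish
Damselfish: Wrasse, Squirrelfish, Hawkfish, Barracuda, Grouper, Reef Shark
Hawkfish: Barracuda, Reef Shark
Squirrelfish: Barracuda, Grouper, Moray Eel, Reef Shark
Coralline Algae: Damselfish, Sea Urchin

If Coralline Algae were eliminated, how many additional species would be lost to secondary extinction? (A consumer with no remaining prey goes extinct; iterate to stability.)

Remove Coralline Algae.
Round 1: Damselfish (all prey gone), Sea Urchin (all prey gone) → extinct.
Round 2: Wrasse (all prey gone), Squirrelfish (all prey gone), Hawkfish (all prey gone) → extinct.
Round 3: Barracuda (all prey gone), Grouper (all prey gone), Moray Eel (all prey gone), Reef Shark (all prey gone) → extinct.
No further losses. Total secondary extinctions: 9.

9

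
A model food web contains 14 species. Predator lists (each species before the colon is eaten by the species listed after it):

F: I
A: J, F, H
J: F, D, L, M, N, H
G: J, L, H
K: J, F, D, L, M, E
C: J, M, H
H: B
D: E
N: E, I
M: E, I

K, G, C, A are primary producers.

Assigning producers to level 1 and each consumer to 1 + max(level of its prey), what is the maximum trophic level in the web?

Producers (level 1): K, G, C, A.
K → J → M → E gives E level 4.
No species has a prey at level 4, so no species reaches level 5.

4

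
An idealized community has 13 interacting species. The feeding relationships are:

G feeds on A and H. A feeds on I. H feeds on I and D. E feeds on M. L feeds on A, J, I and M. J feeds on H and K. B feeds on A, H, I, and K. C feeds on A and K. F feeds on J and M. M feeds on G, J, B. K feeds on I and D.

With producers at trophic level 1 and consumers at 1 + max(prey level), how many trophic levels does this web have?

5

Producers (level 1): I, D.
I → H → J → M → F gives F level 5.
No species has a prey at level 5, so no species reaches level 6.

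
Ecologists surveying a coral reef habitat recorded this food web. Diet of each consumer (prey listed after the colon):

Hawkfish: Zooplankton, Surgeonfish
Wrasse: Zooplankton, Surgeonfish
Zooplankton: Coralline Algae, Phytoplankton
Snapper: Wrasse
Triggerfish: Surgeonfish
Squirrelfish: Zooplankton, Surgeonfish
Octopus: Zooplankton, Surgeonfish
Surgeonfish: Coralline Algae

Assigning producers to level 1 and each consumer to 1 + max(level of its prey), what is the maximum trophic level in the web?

4

Producers (level 1): Coralline Algae, Phytoplankton.
Coralline Algae → Zooplankton → Wrasse → Snapper gives Snapper level 4.
No species has a prey at level 4, so no species reaches level 5.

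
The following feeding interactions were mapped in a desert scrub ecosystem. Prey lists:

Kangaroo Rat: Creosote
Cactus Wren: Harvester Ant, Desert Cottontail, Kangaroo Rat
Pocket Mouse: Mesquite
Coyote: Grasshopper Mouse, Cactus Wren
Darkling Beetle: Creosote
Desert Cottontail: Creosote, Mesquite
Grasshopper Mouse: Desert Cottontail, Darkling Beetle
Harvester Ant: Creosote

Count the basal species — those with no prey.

2

Basal species (no prey listed): Creosote, Mesquite.
Count: 2.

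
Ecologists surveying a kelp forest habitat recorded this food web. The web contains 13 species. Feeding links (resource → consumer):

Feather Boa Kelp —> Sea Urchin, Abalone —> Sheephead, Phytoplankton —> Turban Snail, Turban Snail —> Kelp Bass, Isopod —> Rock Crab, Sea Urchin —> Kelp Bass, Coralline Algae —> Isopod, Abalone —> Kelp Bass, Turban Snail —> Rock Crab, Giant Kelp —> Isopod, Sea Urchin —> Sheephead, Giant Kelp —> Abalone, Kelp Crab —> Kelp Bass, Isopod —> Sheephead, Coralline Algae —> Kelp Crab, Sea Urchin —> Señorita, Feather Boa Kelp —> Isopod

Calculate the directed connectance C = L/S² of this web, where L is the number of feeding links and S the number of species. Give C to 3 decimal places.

C = 0.101

The web has S = 13 species and L = 17 feeding links.
C = L / S² = 17 / 169 = 0.1006 ≈ 0.101.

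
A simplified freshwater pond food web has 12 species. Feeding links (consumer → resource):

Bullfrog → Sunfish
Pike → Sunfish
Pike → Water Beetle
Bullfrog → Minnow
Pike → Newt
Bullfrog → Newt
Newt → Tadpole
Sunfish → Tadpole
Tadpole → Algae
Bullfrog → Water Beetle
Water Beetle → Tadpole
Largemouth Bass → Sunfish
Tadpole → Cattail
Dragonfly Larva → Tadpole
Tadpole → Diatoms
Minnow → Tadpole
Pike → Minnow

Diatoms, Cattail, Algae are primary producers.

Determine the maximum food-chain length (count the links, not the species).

One longest chain: Diatoms → Tadpole → Sunfish → Largemouth Bass.
It has 4 species and 3 links.

3 links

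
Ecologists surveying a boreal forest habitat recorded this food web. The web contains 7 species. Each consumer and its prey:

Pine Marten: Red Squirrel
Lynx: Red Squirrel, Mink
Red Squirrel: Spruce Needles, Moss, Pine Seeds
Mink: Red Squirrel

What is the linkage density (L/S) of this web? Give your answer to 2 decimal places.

L/S = 1.00

There are L = 7 links among S = 7 species.
L/S = 7/7 = 1.0000 ≈ 1.00.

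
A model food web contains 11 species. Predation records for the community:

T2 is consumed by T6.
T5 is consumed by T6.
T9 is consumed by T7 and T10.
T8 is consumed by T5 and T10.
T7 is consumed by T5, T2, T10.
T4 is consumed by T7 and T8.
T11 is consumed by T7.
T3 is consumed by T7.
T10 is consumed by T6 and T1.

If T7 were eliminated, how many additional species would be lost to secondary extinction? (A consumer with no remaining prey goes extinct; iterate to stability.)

1

Remove T7.
Round 1: T2 (all prey gone) → extinct.
No further losses. Total secondary extinctions: 1.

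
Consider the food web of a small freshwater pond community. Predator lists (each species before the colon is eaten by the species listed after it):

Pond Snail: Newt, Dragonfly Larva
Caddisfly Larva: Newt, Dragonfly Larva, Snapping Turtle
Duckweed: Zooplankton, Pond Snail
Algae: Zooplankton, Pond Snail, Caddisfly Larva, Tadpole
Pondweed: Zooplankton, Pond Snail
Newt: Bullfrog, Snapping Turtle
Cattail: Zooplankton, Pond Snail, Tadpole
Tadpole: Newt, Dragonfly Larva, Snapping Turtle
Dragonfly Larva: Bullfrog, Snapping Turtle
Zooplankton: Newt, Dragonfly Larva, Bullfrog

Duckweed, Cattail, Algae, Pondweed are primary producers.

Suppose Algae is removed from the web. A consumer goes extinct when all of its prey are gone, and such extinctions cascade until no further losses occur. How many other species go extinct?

1

Remove Algae.
Round 1: Caddisfly Larva (all prey gone) → extinct.
No further losses. Total secondary extinctions: 1.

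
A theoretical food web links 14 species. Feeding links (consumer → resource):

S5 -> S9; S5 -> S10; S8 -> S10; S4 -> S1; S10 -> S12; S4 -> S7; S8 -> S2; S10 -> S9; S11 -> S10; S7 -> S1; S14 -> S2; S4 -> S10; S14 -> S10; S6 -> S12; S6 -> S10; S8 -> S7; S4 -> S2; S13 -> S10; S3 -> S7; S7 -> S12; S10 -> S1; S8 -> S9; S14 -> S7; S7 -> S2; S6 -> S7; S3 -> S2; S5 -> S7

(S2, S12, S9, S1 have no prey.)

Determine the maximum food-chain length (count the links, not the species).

2 links

One longest chain: S2 → S7 → S6.
It has 3 species and 2 links.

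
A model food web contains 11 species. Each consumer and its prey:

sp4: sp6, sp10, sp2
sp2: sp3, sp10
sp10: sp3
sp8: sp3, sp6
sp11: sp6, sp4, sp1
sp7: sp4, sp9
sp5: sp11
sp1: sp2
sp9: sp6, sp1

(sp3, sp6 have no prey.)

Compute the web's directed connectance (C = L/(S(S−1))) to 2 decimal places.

C = 0.15

The web has S = 11 species and L = 17 feeding links.
C = L / (S(S−1)) = 17 / 110 = 0.1545 ≈ 0.15.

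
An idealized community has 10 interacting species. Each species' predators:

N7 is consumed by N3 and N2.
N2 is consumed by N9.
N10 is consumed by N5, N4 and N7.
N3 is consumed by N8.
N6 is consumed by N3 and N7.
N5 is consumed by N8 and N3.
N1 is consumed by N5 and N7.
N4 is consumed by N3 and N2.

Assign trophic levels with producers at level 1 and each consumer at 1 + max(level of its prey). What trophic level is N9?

Trophic level 4

N10 is a producer → level 1.
N4 eats N10 → level 2.
N2 eats N4 (level 2); other prey at levels: N7 2 → level 3.
N9 eats N2 → level 4.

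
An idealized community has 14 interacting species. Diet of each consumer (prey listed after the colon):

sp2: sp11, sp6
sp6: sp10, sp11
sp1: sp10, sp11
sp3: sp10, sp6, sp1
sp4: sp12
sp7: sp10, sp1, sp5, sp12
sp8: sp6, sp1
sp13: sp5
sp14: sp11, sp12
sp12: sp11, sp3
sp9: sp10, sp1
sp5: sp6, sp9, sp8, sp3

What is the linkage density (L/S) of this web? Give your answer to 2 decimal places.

L/S = 1.93

There are L = 27 links among S = 14 species.
L/S = 27/14 = 1.9286 ≈ 1.93.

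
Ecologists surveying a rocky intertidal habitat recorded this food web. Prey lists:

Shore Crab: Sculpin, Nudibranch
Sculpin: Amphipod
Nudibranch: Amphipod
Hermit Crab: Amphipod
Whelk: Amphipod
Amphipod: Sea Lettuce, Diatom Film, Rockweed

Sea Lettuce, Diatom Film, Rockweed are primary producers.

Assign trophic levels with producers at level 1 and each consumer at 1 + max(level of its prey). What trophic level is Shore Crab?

Trophic level 4

Sea Lettuce is a producer → level 1.
Amphipod eats Sea Lettuce (level 1); other prey at levels: Diatom Film 1, Rockweed 1 → level 2.
Sculpin eats Amphipod → level 3.
Shore Crab eats Sculpin (level 3); other prey at levels: Nudibranch 3 → level 4.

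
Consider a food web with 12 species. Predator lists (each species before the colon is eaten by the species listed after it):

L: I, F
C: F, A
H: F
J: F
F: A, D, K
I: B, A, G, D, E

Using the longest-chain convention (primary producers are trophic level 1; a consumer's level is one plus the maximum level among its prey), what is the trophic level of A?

Trophic level 3

L is a producer → level 1.
I eats L → level 2.
A eats I (level 2); other prey at levels: C 1, F 2 → level 3.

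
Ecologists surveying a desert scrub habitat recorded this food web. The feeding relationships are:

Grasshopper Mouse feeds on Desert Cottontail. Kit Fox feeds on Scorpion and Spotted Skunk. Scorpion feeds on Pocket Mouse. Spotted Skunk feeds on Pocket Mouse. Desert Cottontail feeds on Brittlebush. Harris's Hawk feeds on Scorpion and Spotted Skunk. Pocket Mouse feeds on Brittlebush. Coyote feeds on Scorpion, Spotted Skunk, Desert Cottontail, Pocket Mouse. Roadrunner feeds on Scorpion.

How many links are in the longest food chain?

One longest chain: Brittlebush → Pocket Mouse → Spotted Skunk → Kit Fox.
It has 4 species and 3 links.

3 links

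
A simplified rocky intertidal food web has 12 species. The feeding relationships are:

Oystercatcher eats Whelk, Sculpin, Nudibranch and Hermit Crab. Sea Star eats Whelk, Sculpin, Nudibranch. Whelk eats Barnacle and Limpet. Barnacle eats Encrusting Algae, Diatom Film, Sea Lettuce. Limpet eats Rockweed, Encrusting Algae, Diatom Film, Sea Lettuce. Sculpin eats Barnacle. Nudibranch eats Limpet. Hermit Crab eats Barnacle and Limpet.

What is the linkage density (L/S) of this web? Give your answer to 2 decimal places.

There are L = 20 links among S = 12 species.
L/S = 20/12 = 1.6667 ≈ 1.67.

L/S = 1.67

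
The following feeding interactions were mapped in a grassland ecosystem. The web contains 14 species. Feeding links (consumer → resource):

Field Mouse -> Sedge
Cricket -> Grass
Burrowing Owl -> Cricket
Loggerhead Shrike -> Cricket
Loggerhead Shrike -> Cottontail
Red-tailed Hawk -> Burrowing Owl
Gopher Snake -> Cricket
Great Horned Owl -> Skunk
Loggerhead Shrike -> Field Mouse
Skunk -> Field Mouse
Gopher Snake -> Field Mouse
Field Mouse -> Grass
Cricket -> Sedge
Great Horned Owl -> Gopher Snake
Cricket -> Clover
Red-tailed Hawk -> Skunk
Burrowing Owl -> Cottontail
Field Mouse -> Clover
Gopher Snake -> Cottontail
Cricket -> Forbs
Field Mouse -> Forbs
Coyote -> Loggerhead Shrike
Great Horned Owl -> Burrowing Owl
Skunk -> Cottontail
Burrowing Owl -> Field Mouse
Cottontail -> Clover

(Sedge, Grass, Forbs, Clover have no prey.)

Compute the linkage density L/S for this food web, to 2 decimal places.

L/S = 1.86

There are L = 26 links among S = 14 species.
L/S = 26/14 = 1.8571 ≈ 1.86.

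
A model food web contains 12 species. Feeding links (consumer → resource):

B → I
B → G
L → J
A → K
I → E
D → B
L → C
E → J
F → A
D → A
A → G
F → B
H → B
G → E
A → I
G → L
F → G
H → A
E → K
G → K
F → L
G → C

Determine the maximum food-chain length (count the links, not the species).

One longest chain: J → E → I → B → H.
It has 5 species and 4 links.

4 links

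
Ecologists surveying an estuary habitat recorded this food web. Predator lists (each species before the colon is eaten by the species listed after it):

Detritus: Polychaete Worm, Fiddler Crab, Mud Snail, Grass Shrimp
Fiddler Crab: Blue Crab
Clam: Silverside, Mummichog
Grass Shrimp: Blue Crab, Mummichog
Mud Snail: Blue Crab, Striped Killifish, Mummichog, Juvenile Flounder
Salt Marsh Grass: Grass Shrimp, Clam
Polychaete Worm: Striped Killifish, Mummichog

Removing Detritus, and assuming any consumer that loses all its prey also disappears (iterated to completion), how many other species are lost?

5

Remove Detritus.
Round 1: Polychaete Worm (all prey gone), Fiddler Crab (all prey gone), Mud Snail (all prey gone) → extinct.
Round 2: Striped Killifish (all prey gone), Juvenile Flounder (all prey gone) → extinct.
No further losses. Total secondary extinctions: 5.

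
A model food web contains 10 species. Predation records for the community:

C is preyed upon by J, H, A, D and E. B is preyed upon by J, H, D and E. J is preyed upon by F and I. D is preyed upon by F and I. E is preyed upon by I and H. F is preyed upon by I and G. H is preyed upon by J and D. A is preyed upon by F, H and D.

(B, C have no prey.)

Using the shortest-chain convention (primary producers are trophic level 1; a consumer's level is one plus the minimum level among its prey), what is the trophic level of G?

Trophic level 4

C is a producer → level 1.
A eats C → level 2.
F eats A → level 3.
G eats F → level 4.
No prey of G is below level 3, so 4 is the minimum.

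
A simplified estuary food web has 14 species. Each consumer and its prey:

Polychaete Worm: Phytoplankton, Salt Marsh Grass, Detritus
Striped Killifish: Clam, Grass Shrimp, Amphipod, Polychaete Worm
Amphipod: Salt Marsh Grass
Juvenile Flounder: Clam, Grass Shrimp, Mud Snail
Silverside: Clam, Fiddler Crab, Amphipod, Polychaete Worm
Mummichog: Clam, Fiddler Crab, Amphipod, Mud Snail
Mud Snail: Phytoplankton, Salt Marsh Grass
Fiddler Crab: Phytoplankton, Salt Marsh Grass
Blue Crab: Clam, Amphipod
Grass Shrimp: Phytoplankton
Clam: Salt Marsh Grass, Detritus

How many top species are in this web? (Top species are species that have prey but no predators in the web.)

Top species (has prey, but nothing eats it): Blue Crab, Silverside, Striped Killifish, Mummichog, Juvenile Flounder.
Count: 5.

5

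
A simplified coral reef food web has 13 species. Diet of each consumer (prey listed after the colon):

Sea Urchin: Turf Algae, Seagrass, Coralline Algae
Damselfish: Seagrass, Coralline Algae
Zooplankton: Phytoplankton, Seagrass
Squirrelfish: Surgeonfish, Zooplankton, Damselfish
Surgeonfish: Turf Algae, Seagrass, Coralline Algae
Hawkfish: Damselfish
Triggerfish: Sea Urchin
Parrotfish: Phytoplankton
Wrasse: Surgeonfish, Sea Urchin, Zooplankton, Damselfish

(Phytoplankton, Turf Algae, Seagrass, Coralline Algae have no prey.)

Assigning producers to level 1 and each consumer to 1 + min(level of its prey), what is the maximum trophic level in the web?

Producers (level 1): Phytoplankton, Turf Algae, Seagrass, Coralline Algae.
Following each consumer down to its lowest-level prey: Seagrass → Damselfish → Squirrelfish (levels 1 through 3).
All prey of Squirrelfish (Damselfish 2, Surgeonfish 2, Zooplankton 2) are at level 2 or above, so Squirrelfish is at level 1 + 2 = 3.
Every consumer has at least one prey at level 2 or below, so none exceeds level 3.

3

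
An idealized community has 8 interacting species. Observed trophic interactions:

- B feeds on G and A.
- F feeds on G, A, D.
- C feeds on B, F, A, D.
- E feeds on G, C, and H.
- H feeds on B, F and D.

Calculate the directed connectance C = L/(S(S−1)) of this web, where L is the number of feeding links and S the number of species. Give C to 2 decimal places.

C = 0.27

The web has S = 8 species and L = 15 feeding links.
C = L / (S(S−1)) = 15 / 56 = 0.2679 ≈ 0.27.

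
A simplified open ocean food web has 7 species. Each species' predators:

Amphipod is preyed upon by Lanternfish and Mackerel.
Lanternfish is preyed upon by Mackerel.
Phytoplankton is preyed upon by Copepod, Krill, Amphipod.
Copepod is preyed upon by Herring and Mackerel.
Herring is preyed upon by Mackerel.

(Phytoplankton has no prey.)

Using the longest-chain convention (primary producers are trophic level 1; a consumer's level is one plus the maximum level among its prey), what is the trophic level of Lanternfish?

Trophic level 3

Phytoplankton is a producer → level 1.
Amphipod eats Phytoplankton → level 2.
Lanternfish eats Amphipod → level 3.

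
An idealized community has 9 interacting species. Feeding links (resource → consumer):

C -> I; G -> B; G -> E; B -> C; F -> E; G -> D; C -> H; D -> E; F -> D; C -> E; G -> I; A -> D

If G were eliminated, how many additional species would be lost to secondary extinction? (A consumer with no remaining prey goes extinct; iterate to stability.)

4

Remove G.
Round 1: B (all prey gone) → extinct.
Round 2: C (all prey gone) → extinct.
Round 3: H (all prey gone), I (all prey gone) → extinct.
No further losses. Total secondary extinctions: 4.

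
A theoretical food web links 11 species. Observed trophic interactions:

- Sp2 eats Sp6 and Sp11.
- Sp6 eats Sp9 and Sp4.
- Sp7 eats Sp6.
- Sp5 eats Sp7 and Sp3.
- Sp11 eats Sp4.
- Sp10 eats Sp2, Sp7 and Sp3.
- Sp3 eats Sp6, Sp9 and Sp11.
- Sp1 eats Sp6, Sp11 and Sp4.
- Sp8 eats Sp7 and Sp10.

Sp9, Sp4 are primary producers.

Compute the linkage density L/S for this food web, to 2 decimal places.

There are L = 19 links among S = 11 species.
L/S = 19/11 = 1.7273 ≈ 1.73.

L/S = 1.73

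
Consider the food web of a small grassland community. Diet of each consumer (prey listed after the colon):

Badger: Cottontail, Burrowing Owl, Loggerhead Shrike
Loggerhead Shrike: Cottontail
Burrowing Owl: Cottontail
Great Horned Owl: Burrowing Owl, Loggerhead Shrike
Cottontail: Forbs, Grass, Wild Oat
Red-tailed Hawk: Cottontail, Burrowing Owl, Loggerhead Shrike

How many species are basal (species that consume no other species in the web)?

Basal species (no prey listed): Forbs, Grass, Wild Oat.
Count: 3.

3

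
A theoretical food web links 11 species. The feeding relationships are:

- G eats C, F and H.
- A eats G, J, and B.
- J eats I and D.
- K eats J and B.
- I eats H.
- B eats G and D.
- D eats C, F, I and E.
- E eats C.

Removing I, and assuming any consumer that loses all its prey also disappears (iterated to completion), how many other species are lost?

0

Remove I.
Every predator of it retains at least one other prey: D still has F, C, E; J still has D.
No consumer loses all prey, so no secondary extinctions occur.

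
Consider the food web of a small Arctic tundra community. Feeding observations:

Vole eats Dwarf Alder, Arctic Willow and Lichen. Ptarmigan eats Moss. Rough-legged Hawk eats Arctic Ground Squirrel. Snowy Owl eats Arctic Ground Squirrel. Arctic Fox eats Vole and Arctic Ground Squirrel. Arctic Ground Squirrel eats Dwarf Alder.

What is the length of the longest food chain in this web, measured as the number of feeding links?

2 links

One longest chain: Dwarf Alder → Arctic Ground Squirrel → Rough-legged Hawk.
It has 3 species and 2 links.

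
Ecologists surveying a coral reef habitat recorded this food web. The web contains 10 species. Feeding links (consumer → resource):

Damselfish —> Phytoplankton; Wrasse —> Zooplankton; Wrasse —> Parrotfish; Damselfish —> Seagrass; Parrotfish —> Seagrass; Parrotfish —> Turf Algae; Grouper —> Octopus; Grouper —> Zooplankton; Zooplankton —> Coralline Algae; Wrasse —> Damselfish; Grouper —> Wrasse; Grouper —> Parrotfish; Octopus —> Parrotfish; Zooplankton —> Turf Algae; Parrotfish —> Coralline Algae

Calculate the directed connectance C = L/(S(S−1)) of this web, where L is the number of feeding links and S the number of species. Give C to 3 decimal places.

C = 0.167

The web has S = 10 species and L = 15 feeding links.
C = L / (S(S−1)) = 15 / 90 = 0.1667 ≈ 0.167.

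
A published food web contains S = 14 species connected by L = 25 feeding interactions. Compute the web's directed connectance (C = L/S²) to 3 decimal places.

C = 0.128

The web has S = 14 species and L = 25 feeding links.
C = L / S² = 25 / 196 = 0.1276 ≈ 0.128.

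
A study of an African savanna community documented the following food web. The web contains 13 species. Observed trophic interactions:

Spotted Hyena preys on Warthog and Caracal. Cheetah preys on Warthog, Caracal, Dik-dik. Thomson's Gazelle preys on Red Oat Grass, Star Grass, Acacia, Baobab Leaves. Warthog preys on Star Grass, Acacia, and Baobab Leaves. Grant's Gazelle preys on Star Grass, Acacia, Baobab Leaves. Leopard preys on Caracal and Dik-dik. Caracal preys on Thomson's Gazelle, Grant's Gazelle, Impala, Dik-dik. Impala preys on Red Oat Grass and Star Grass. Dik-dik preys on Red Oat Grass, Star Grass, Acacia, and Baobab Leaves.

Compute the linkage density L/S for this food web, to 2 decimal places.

L/S = 2.08

There are L = 27 links among S = 13 species.
L/S = 27/13 = 2.0769 ≈ 2.08.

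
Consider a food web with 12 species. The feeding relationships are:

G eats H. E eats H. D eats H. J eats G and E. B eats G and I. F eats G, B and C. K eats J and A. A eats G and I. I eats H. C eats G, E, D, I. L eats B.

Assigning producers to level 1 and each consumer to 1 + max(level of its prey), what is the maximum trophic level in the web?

Producers (level 1): H.
H → I → B → F gives F level 4.
No species has a prey at level 4, so no species reaches level 5.

4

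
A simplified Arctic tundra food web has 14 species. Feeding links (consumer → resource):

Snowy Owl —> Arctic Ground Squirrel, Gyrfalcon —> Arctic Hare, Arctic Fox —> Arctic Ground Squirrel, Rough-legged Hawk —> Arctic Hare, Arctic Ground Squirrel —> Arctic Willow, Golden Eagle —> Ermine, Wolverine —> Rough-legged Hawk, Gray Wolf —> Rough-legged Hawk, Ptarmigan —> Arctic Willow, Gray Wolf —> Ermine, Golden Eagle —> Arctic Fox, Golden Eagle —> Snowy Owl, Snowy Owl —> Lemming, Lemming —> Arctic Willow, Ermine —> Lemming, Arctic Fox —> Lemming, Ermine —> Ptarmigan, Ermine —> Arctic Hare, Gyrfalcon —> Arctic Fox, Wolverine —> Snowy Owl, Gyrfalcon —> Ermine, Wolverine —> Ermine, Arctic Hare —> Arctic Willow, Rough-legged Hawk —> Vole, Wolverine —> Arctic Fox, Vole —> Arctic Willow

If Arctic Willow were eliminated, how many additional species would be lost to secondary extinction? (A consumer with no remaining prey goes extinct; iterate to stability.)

13

Remove Arctic Willow.
Round 1: Arctic Ground Squirrel (all prey gone), Lemming (all prey gone), Vole (all prey gone), Ptarmigan (all prey gone), Arctic Hare (all prey gone) → extinct.
Round 2: Snowy Owl (all prey gone), Rough-legged Hawk (all prey gone), Arctic Fox (all prey gone), Ermine (all prey gone) → extinct.
Round 3: Golden Eagle (all prey gone), Gray Wolf (all prey gone), Wolverine (all prey gone), Gyrfalcon (all prey gone) → extinct.
No further losses. Total secondary extinctions: 13.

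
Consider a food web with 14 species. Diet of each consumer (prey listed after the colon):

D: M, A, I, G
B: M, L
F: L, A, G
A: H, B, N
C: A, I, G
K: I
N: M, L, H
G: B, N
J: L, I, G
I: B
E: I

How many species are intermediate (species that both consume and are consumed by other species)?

5

Intermediate species (has both prey and predators): B, N, A, I, G.
Count: 5.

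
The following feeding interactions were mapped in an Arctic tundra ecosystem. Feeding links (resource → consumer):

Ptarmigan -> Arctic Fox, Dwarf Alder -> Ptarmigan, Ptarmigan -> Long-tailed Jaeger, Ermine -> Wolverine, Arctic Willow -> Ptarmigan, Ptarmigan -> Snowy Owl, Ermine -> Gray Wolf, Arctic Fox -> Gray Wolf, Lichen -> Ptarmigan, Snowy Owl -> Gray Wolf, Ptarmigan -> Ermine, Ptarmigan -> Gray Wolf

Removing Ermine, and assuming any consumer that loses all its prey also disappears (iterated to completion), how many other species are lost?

Remove Ermine.
Round 1: Wolverine (all prey gone) → extinct.
No further losses. Total secondary extinctions: 1.

1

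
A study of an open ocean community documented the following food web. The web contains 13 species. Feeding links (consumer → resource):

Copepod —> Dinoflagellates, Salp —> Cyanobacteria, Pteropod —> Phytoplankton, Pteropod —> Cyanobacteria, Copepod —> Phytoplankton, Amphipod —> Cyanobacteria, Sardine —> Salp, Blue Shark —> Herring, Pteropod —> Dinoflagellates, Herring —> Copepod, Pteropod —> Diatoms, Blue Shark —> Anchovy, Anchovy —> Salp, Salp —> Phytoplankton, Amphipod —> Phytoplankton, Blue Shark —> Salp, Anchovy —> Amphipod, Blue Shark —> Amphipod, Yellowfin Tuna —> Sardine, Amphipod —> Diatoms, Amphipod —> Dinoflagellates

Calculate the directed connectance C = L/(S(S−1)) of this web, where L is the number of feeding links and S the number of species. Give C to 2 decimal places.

The web has S = 13 species and L = 21 feeding links.
C = L / (S(S−1)) = 21 / 156 = 0.1346 ≈ 0.13.

C = 0.13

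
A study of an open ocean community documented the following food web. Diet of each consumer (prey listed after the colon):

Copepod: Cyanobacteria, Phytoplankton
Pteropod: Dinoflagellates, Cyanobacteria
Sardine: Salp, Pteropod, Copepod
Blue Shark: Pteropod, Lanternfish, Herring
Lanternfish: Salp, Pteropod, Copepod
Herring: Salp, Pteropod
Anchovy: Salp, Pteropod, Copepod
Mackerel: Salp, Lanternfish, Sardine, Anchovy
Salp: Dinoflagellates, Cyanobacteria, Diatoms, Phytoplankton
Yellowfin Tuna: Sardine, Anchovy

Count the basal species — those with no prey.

4

Basal species (no prey listed): Dinoflagellates, Cyanobacteria, Diatoms, Phytoplankton.
Count: 4.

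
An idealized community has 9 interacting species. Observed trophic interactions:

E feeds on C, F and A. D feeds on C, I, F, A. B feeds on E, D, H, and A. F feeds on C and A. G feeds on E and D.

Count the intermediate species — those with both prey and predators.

3

Intermediate species (has both prey and predators): F, D, E.
Count: 3.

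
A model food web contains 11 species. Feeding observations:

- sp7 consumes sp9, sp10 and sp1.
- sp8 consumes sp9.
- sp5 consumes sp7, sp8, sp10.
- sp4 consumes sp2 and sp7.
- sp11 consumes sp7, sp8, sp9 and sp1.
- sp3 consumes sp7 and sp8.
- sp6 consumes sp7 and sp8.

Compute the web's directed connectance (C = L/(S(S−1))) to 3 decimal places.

C = 0.155

The web has S = 11 species and L = 17 feeding links.
C = L / (S(S−1)) = 17 / 110 = 0.1545 ≈ 0.155.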